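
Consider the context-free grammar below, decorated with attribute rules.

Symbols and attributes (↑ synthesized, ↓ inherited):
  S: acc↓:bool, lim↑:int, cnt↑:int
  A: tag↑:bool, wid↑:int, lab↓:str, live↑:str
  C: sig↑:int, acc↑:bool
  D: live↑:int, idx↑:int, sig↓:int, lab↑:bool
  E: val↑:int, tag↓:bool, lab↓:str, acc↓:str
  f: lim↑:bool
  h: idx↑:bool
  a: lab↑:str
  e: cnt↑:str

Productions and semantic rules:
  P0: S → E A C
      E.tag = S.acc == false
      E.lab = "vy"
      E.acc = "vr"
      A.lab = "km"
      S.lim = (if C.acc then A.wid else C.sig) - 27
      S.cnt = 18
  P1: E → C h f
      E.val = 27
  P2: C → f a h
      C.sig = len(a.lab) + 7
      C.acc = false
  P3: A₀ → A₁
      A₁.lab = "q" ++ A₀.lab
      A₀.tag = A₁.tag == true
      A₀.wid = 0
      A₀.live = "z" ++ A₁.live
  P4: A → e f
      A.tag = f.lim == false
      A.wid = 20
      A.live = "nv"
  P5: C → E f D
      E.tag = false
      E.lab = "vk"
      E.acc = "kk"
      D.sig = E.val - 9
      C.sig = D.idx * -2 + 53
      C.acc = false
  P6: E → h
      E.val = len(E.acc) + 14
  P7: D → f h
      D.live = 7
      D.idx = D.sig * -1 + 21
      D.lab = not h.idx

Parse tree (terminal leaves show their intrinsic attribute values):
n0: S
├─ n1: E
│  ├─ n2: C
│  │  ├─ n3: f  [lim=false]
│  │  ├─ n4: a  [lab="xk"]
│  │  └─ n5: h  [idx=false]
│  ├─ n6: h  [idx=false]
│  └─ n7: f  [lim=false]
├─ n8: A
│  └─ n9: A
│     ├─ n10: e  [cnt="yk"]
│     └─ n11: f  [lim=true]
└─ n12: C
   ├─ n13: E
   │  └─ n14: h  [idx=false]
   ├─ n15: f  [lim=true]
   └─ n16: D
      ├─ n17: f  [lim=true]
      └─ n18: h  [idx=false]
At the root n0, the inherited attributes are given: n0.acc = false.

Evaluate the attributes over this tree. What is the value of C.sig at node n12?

25

1. n0.acc = false  [given at root]
2. n1.tag = true  [S.acc == false]
3. n1.lab = "vy"  ["vy"]
4. n1.acc = "vr"  ["vr"]
5. n3.lim = false  [terminal]
6. n4.lab = "xk"  [terminal]
7. n5.idx = false  [terminal]
8. n2.sig = 9  [len(a.lab) + 7]
9. n2.acc = false  [false]
10. n6.idx = false  [terminal]
11. n7.lim = false  [terminal]
12. n1.val = 27  [27]
13. n8.lab = "km"  ["km"]
14. n9.lab = "qkm"  ["q" ++ A₀.lab]
15. n10.cnt = "yk"  [terminal]
16. n11.lim = true  [terminal]
17. n9.tag = false  [f.lim == false]
18. n9.wid = 20  [20]
19. n9.live = "nv"  ["nv"]
20. n8.tag = false  [A₁.tag == true]
21. n8.wid = 0  [0]
22. n8.live = "znv"  ["z" ++ A₁.live]
23. n13.tag = false  [false]
24. n13.lab = "vk"  ["vk"]
25. n13.acc = "kk"  ["kk"]
26. n14.idx = false  [terminal]
27. n13.val = 16  [len(E.acc) + 14]
28. n15.lim = true  [terminal]
29. n16.sig = 7  [E.val - 9]
30. n17.lim = true  [terminal]
31. n18.idx = false  [terminal]
32. n16.live = 7  [7]
33. n16.idx = 14  [D.sig * -1 + 21]
34. n16.lab = true  [not h.idx]
35. n12.sig = 25  [D.idx * -2 + 53]
36. n12.acc = false  [false]
37. n0.lim = -2  [(if C.acc then A.wid else C.sig) - 27]
38. n0.cnt = 18  [18]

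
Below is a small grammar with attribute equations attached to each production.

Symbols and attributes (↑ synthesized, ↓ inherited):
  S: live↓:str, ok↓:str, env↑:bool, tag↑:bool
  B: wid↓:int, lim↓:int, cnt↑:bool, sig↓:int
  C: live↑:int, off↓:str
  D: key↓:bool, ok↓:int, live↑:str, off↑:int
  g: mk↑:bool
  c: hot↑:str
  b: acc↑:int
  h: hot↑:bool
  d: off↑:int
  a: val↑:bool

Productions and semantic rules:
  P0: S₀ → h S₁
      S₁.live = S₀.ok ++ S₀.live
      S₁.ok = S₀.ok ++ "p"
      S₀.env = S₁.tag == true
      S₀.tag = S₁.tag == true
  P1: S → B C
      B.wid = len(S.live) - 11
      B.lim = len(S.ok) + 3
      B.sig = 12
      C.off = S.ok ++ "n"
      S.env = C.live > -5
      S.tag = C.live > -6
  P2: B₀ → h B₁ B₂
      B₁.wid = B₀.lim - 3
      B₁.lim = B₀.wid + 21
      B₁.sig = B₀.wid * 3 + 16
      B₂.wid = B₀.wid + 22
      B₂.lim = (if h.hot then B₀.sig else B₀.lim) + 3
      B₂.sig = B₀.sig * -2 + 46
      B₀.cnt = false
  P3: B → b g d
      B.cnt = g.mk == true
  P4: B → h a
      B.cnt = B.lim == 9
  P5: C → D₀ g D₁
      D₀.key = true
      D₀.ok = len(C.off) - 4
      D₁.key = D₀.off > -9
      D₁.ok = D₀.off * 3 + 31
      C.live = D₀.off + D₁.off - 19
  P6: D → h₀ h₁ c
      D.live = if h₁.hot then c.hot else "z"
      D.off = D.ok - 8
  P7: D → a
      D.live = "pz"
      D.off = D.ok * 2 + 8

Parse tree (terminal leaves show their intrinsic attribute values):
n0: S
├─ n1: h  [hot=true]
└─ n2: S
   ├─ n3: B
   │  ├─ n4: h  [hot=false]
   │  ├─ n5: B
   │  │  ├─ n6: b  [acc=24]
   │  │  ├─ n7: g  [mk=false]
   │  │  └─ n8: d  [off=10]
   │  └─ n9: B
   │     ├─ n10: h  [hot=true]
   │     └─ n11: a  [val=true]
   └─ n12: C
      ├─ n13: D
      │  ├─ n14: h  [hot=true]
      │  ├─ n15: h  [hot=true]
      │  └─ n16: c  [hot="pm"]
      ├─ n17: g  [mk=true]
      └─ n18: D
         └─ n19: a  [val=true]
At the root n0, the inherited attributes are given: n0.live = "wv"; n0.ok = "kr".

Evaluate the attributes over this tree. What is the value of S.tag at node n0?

true

1. n0.live = "wv"  [given at root]
2. n0.ok = "kr"  [given at root]
3. n1.hot = true  [terminal]
4. n2.live = "krwv"  [S₀.ok ++ S₀.live]
5. n2.ok = "krp"  [S₀.ok ++ "p"]
6. n3.wid = -7  [len(S.live) - 11]
7. n3.lim = 6  [len(S.ok) + 3]
8. n3.sig = 12  [12]
9. n4.hot = false  [terminal]
10. n5.wid = 3  [B₀.lim - 3]
11. n5.lim = 14  [B₀.wid + 21]
12. n5.sig = -5  [B₀.wid * 3 + 16]
13. n6.acc = 24  [terminal]
14. n7.mk = false  [terminal]
15. n8.off = 10  [terminal]
16. n5.cnt = false  [g.mk == true]
17. n9.wid = 15  [B₀.wid + 22]
18. n9.lim = 9  [(if h.hot then B₀.sig else B₀.lim) + 3]
19. n9.sig = 22  [B₀.sig * -2 + 46]
20. n10.hot = true  [terminal]
21. n11.val = true  [terminal]
22. n9.cnt = true  [B.lim == 9]
23. n3.cnt = false  [false]
24. n12.off = "krpn"  [S.ok ++ "n"]
25. n13.key = true  [true]
26. n13.ok = 0  [len(C.off) - 4]
27. n14.hot = true  [terminal]
28. n15.hot = true  [terminal]
29. n16.hot = "pm"  [terminal]
30. n13.live = "pm"  [if h₁.hot then c.hot else "z"]
31. n13.off = -8  [D.ok - 8]
32. n17.mk = true  [terminal]
33. n18.key = true  [D₀.off > -9]
34. n18.ok = 7  [D₀.off * 3 + 31]
35. n19.val = true  [terminal]
36. n18.live = "pz"  ["pz"]
37. n18.off = 22  [D.ok * 2 + 8]
38. n12.live = -5  [D₀.off + D₁.off - 19]
39. n2.env = false  [C.live > -5]
40. n2.tag = true  [C.live > -6]
41. n0.env = true  [S₁.tag == true]
42. n0.tag = true  [S₁.tag == true]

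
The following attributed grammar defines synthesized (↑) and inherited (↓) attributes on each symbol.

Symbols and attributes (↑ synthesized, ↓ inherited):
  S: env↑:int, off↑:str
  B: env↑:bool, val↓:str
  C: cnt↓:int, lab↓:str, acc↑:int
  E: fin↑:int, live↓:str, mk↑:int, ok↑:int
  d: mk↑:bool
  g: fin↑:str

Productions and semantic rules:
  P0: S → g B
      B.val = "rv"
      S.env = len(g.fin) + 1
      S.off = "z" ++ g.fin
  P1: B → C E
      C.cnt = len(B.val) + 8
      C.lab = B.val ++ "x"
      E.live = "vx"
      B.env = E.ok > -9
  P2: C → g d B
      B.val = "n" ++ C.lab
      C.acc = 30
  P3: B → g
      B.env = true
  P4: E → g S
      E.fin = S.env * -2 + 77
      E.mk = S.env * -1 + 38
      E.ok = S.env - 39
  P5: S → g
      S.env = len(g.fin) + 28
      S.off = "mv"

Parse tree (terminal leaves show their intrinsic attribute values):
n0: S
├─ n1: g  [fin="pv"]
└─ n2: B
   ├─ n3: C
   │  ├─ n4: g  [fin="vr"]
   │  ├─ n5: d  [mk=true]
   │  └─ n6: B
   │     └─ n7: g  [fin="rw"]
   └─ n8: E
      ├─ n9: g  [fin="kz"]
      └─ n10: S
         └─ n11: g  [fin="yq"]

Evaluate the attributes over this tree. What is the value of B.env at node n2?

1. n1.fin = "pv"  [terminal]
2. n2.val = "rv"  ["rv"]
3. n3.cnt = 10  [len(B.val) + 8]
4. n3.lab = "rvx"  [B.val ++ "x"]
5. n4.fin = "vr"  [terminal]
6. n5.mk = true  [terminal]
7. n6.val = "nrvx"  ["n" ++ C.lab]
8. n7.fin = "rw"  [terminal]
9. n6.env = true  [true]
10. n3.acc = 30  [30]
11. n8.live = "vx"  ["vx"]
12. n9.fin = "kz"  [terminal]
13. n11.fin = "yq"  [terminal]
14. n10.env = 30  [len(g.fin) + 28]
15. n10.off = "mv"  ["mv"]
16. n8.fin = 17  [S.env * -2 + 77]
17. n8.mk = 8  [S.env * -1 + 38]
18. n8.ok = -9  [S.env - 39]
19. n2.env = false  [E.ok > -9]
20. n0.env = 3  [len(g.fin) + 1]
21. n0.off = "zpv"  ["z" ++ g.fin]

false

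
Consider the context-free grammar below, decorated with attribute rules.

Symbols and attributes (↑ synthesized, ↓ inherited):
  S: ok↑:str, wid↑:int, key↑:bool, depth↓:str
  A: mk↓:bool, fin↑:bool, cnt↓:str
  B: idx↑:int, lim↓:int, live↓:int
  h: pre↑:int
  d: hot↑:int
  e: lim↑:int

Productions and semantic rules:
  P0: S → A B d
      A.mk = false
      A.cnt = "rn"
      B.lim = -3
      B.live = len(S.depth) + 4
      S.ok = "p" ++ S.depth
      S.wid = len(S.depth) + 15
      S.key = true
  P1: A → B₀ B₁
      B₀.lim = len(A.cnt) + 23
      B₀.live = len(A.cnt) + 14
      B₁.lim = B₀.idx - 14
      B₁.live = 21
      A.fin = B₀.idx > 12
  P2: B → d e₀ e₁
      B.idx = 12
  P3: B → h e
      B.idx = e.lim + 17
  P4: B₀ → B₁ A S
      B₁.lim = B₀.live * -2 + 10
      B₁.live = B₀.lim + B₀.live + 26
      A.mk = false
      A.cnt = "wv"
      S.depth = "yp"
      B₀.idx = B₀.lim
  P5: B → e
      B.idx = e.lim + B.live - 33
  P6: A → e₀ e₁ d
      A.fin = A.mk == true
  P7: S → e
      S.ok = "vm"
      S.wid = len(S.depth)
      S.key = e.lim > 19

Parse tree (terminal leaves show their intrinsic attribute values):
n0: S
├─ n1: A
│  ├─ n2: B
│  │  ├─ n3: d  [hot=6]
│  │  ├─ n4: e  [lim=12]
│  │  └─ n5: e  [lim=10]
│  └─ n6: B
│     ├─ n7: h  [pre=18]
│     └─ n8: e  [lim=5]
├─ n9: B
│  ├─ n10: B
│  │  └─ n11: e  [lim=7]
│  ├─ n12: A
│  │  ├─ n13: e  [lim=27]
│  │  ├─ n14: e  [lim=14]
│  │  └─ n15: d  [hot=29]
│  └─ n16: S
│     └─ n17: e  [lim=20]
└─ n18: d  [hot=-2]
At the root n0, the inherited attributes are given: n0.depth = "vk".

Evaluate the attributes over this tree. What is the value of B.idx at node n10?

1. n0.depth = "vk"  [given at root]
2. n1.mk = false  [false]
3. n1.cnt = "rn"  ["rn"]
4. n2.lim = 25  [len(A.cnt) + 23]
5. n2.live = 16  [len(A.cnt) + 14]
6. n3.hot = 6  [terminal]
7. n4.lim = 12  [terminal]
8. n5.lim = 10  [terminal]
9. n2.idx = 12  [12]
10. n6.lim = -2  [B₀.idx - 14]
11. n6.live = 21  [21]
12. n7.pre = 18  [terminal]
13. n8.lim = 5  [terminal]
14. n6.idx = 22  [e.lim + 17]
15. n1.fin = false  [B₀.idx > 12]
16. n9.lim = -3  [-3]
17. n9.live = 6  [len(S.depth) + 4]
18. n10.lim = -2  [B₀.live * -2 + 10]
19. n10.live = 29  [B₀.lim + B₀.live + 26]
20. n11.lim = 7  [terminal]
21. n10.idx = 3  [e.lim + B.live - 33]
22. n12.mk = false  [false]
23. n12.cnt = "wv"  ["wv"]
24. n13.lim = 27  [terminal]
25. n14.lim = 14  [terminal]
26. n15.hot = 29  [terminal]
27. n12.fin = false  [A.mk == true]
28. n16.depth = "yp"  ["yp"]
29. n17.lim = 20  [terminal]
30. n16.ok = "vm"  ["vm"]
31. n16.wid = 2  [len(S.depth)]
32. n16.key = true  [e.lim > 19]
33. n9.idx = -3  [B₀.lim]
34. n18.hot = -2  [terminal]
35. n0.ok = "pvk"  ["p" ++ S.depth]
36. n0.wid = 17  [len(S.depth) + 15]
37. n0.key = true  [true]

3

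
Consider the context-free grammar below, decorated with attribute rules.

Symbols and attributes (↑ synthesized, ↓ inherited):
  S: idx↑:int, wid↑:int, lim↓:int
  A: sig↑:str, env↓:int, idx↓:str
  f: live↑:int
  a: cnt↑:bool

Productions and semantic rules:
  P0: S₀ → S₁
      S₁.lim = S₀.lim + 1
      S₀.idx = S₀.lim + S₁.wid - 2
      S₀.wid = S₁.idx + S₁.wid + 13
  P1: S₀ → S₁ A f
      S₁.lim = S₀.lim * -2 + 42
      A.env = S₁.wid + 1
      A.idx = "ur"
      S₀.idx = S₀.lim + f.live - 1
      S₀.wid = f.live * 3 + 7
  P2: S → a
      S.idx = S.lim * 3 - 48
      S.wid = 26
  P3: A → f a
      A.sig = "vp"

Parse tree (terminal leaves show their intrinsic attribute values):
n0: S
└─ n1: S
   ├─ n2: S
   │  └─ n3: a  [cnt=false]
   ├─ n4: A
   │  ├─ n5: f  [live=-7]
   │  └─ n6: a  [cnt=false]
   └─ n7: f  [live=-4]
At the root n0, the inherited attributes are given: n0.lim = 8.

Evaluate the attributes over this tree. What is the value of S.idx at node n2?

1. n0.lim = 8  [given at root]
2. n1.lim = 9  [S₀.lim + 1]
3. n2.lim = 24  [S₀.lim * -2 + 42]
4. n3.cnt = false  [terminal]
5. n2.idx = 24  [S.lim * 3 - 48]
6. n2.wid = 26  [26]
7. n4.env = 27  [S₁.wid + 1]
8. n4.idx = "ur"  ["ur"]
9. n5.live = -7  [terminal]
10. n6.cnt = false  [terminal]
11. n4.sig = "vp"  ["vp"]
12. n7.live = -4  [terminal]
13. n1.idx = 4  [S₀.lim + f.live - 1]
14. n1.wid = -5  [f.live * 3 + 7]
15. n0.idx = 1  [S₀.lim + S₁.wid - 2]
16. n0.wid = 12  [S₁.idx + S₁.wid + 13]

24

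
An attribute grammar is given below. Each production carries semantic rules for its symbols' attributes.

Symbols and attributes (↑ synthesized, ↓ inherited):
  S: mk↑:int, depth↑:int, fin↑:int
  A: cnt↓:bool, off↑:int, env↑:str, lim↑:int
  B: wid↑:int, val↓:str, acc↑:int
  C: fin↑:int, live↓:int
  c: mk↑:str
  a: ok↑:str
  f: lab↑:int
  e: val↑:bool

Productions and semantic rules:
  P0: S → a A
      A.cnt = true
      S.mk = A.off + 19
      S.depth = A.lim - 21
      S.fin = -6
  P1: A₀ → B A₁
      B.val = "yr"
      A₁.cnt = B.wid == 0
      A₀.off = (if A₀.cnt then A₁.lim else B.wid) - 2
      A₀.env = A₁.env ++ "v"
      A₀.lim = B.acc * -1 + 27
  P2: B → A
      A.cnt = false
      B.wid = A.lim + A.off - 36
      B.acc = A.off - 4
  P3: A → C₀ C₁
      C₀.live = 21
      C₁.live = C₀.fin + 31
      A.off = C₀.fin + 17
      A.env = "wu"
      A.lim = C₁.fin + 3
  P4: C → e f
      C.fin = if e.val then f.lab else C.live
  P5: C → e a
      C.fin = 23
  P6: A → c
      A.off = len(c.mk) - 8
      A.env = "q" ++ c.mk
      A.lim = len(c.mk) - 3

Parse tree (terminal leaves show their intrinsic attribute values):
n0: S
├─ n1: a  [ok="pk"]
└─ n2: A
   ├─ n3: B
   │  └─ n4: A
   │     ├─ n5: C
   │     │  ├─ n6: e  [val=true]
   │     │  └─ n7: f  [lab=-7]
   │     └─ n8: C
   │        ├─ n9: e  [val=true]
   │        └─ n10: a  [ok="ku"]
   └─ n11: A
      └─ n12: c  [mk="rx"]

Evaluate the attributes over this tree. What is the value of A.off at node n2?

1. n1.ok = "pk"  [terminal]
2. n2.cnt = true  [true]
3. n3.val = "yr"  ["yr"]
4. n4.cnt = false  [false]
5. n5.live = 21  [21]
6. n6.val = true  [terminal]
7. n7.lab = -7  [terminal]
8. n5.fin = -7  [if e.val then f.lab else C.live]
9. n8.live = 24  [C₀.fin + 31]
10. n9.val = true  [terminal]
11. n10.ok = "ku"  [terminal]
12. n8.fin = 23  [23]
13. n4.off = 10  [C₀.fin + 17]
14. n4.env = "wu"  ["wu"]
15. n4.lim = 26  [C₁.fin + 3]
16. n3.wid = 0  [A.lim + A.off - 36]
17. n3.acc = 6  [A.off - 4]
18. n11.cnt = true  [B.wid == 0]
19. n12.mk = "rx"  [terminal]
20. n11.off = -6  [len(c.mk) - 8]
21. n11.env = "qrx"  ["q" ++ c.mk]
22. n11.lim = -1  [len(c.mk) - 3]
23. n2.off = -3  [(if A₀.cnt then A₁.lim else B.wid) - 2]
24. n2.env = "qrxv"  [A₁.env ++ "v"]
25. n2.lim = 21  [B.acc * -1 + 27]
26. n0.mk = 16  [A.off + 19]
27. n0.depth = 0  [A.lim - 21]
28. n0.fin = -6  [-6]

-3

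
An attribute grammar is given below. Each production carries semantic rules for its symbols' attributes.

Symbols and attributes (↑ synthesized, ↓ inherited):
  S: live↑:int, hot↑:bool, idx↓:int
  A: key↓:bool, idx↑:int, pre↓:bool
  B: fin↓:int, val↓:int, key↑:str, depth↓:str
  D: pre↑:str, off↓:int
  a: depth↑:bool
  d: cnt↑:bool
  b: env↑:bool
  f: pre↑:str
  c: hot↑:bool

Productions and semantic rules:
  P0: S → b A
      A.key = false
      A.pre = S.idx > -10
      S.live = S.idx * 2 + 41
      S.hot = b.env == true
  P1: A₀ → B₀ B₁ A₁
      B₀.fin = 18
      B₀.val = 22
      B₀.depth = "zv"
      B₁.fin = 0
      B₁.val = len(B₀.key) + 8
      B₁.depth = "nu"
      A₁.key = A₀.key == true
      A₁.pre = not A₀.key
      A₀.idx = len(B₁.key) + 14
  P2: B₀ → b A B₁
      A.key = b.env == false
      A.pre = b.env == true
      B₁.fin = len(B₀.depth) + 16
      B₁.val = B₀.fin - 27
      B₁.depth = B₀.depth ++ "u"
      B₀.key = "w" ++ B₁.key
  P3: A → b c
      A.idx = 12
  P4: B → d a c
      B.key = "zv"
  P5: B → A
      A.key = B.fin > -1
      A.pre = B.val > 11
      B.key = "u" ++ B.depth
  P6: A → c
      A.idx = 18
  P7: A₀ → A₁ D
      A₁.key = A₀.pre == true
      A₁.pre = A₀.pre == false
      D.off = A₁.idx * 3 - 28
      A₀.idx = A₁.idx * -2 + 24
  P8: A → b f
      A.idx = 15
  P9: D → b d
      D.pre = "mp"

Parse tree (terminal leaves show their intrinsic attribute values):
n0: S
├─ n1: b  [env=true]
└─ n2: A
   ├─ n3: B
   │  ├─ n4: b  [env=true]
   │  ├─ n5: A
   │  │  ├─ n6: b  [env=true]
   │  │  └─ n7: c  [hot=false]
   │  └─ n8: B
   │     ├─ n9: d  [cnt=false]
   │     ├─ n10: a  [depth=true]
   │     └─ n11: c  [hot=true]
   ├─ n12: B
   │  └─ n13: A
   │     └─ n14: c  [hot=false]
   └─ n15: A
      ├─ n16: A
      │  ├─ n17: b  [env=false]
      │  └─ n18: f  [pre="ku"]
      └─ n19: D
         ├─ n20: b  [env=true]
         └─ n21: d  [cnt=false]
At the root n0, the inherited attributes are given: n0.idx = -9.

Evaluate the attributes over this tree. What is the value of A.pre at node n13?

1. n0.idx = -9  [given at root]
2. n1.env = true  [terminal]
3. n2.key = false  [false]
4. n2.pre = true  [S.idx > -10]
5. n3.fin = 18  [18]
6. n3.val = 22  [22]
7. n3.depth = "zv"  ["zv"]
8. n4.env = true  [terminal]
9. n5.key = false  [b.env == false]
10. n5.pre = true  [b.env == true]
11. n6.env = true  [terminal]
12. n7.hot = false  [terminal]
13. n5.idx = 12  [12]
14. n8.fin = 18  [len(B₀.depth) + 16]
15. n8.val = -9  [B₀.fin - 27]
16. n8.depth = "zvu"  [B₀.depth ++ "u"]
17. n9.cnt = false  [terminal]
18. n10.depth = true  [terminal]
19. n11.hot = true  [terminal]
20. n8.key = "zv"  ["zv"]
21. n3.key = "wzv"  ["w" ++ B₁.key]
22. n12.fin = 0  [0]
23. n12.val = 11  [len(B₀.key) + 8]
24. n12.depth = "nu"  ["nu"]
25. n13.key = true  [B.fin > -1]
26. n13.pre = false  [B.val > 11]
27. n14.hot = false  [terminal]
28. n13.idx = 18  [18]
29. n12.key = "unu"  ["u" ++ B.depth]
30. n15.key = false  [A₀.key == true]
31. n15.pre = true  [not A₀.key]
32. n16.key = true  [A₀.pre == true]
33. n16.pre = false  [A₀.pre == false]
34. n17.env = false  [terminal]
35. n18.pre = "ku"  [terminal]
36. n16.idx = 15  [15]
37. n19.off = 17  [A₁.idx * 3 - 28]
38. n20.env = true  [terminal]
39. n21.cnt = false  [terminal]
40. n19.pre = "mp"  ["mp"]
41. n15.idx = -6  [A₁.idx * -2 + 24]
42. n2.idx = 17  [len(B₁.key) + 14]
43. n0.live = 23  [S.idx * 2 + 41]
44. n0.hot = true  [b.env == true]

false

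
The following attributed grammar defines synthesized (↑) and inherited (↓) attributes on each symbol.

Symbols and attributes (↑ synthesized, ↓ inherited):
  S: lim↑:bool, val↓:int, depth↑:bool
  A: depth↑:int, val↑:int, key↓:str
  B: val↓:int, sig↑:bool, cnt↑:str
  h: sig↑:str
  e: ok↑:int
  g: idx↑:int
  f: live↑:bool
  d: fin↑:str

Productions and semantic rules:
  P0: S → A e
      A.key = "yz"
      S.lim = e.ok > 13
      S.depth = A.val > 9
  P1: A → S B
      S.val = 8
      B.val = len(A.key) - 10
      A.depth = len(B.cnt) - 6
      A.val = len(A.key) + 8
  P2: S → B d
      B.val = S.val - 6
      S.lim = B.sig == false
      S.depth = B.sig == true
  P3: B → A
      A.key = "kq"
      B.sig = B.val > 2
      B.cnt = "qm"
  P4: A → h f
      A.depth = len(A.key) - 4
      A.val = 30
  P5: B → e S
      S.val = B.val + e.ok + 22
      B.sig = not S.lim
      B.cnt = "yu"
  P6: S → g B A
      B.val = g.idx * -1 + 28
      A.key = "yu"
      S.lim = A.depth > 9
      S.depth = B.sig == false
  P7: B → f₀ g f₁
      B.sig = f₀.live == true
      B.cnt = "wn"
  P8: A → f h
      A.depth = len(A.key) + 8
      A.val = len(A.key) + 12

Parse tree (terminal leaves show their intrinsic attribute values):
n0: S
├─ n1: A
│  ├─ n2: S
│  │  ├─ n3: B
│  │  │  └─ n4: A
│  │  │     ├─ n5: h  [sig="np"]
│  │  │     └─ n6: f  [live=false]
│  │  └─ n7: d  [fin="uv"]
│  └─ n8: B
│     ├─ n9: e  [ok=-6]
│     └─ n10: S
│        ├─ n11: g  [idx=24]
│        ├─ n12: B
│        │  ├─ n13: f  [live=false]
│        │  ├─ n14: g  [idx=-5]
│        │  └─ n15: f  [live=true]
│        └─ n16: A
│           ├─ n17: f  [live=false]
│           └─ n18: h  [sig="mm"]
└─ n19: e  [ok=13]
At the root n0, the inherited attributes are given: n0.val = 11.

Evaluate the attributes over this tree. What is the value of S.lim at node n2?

true

1. n0.val = 11  [given at root]
2. n1.key = "yz"  ["yz"]
3. n2.val = 8  [8]
4. n3.val = 2  [S.val - 6]
5. n4.key = "kq"  ["kq"]
6. n5.sig = "np"  [terminal]
7. n6.live = false  [terminal]
8. n4.depth = -2  [len(A.key) - 4]
9. n4.val = 30  [30]
10. n3.sig = false  [B.val > 2]
11. n3.cnt = "qm"  ["qm"]
12. n7.fin = "uv"  [terminal]
13. n2.lim = true  [B.sig == false]
14. n2.depth = false  [B.sig == true]
15. n8.val = -8  [len(A.key) - 10]
16. n9.ok = -6  [terminal]
17. n10.val = 8  [B.val + e.ok + 22]
18. n11.idx = 24  [terminal]
19. n12.val = 4  [g.idx * -1 + 28]
20. n13.live = false  [terminal]
21. n14.idx = -5  [terminal]
22. n15.live = true  [terminal]
23. n12.sig = false  [f₀.live == true]
24. n12.cnt = "wn"  ["wn"]
25. n16.key = "yu"  ["yu"]
26. n17.live = false  [terminal]
27. n18.sig = "mm"  [terminal]
28. n16.depth = 10  [len(A.key) + 8]
29. n16.val = 14  [len(A.key) + 12]
30. n10.lim = true  [A.depth > 9]
31. n10.depth = true  [B.sig == false]
32. n8.sig = false  [not S.lim]
33. n8.cnt = "yu"  ["yu"]
34. n1.depth = -4  [len(B.cnt) - 6]
35. n1.val = 10  [len(A.key) + 8]
36. n19.ok = 13  [terminal]
37. n0.lim = false  [e.ok > 13]
38. n0.depth = true  [A.val > 9]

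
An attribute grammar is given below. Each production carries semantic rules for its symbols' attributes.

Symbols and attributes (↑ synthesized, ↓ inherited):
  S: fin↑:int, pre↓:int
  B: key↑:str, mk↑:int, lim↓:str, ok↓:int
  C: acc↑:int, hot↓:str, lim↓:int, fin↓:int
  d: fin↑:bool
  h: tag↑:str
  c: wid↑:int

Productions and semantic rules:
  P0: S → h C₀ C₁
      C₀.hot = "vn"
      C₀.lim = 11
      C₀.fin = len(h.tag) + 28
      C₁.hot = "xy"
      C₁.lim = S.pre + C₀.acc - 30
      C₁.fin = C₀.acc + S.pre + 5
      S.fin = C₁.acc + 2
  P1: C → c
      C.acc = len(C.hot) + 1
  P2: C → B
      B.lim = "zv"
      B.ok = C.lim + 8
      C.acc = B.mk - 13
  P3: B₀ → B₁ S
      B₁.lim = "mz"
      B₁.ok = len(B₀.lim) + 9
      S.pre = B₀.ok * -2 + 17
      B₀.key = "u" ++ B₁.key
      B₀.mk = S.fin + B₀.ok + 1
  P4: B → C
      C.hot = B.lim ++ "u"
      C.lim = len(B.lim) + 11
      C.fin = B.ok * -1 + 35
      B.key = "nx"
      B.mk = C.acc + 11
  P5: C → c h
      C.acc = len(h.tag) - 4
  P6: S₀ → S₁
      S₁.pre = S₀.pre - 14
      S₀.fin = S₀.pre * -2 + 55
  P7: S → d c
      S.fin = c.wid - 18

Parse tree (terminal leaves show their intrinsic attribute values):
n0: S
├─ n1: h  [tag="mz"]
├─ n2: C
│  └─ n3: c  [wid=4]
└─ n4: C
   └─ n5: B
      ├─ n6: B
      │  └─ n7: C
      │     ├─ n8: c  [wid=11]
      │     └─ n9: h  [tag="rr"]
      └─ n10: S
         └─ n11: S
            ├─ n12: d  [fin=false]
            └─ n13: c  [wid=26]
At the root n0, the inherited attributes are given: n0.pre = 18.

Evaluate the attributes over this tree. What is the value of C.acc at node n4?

4

1. n0.pre = 18  [given at root]
2. n1.tag = "mz"  [terminal]
3. n2.hot = "vn"  ["vn"]
4. n2.lim = 11  [11]
5. n2.fin = 30  [len(h.tag) + 28]
6. n3.wid = 4  [terminal]
7. n2.acc = 3  [len(C.hot) + 1]
8. n4.hot = "xy"  ["xy"]
9. n4.lim = -9  [S.pre + C₀.acc - 30]
10. n4.fin = 26  [C₀.acc + S.pre + 5]
11. n5.lim = "zv"  ["zv"]
12. n5.ok = -1  [C.lim + 8]
13. n6.lim = "mz"  ["mz"]
14. n6.ok = 11  [len(B₀.lim) + 9]
15. n7.hot = "mzu"  [B.lim ++ "u"]
16. n7.lim = 13  [len(B.lim) + 11]
17. n7.fin = 24  [B.ok * -1 + 35]
18. n8.wid = 11  [terminal]
19. n9.tag = "rr"  [terminal]
20. n7.acc = -2  [len(h.tag) - 4]
21. n6.key = "nx"  ["nx"]
22. n6.mk = 9  [C.acc + 11]
23. n10.pre = 19  [B₀.ok * -2 + 17]
24. n11.pre = 5  [S₀.pre - 14]
25. n12.fin = false  [terminal]
26. n13.wid = 26  [terminal]
27. n11.fin = 8  [c.wid - 18]
28. n10.fin = 17  [S₀.pre * -2 + 55]
29. n5.key = "unx"  ["u" ++ B₁.key]
30. n5.mk = 17  [S.fin + B₀.ok + 1]
31. n4.acc = 4  [B.mk - 13]
32. n0.fin = 6  [C₁.acc + 2]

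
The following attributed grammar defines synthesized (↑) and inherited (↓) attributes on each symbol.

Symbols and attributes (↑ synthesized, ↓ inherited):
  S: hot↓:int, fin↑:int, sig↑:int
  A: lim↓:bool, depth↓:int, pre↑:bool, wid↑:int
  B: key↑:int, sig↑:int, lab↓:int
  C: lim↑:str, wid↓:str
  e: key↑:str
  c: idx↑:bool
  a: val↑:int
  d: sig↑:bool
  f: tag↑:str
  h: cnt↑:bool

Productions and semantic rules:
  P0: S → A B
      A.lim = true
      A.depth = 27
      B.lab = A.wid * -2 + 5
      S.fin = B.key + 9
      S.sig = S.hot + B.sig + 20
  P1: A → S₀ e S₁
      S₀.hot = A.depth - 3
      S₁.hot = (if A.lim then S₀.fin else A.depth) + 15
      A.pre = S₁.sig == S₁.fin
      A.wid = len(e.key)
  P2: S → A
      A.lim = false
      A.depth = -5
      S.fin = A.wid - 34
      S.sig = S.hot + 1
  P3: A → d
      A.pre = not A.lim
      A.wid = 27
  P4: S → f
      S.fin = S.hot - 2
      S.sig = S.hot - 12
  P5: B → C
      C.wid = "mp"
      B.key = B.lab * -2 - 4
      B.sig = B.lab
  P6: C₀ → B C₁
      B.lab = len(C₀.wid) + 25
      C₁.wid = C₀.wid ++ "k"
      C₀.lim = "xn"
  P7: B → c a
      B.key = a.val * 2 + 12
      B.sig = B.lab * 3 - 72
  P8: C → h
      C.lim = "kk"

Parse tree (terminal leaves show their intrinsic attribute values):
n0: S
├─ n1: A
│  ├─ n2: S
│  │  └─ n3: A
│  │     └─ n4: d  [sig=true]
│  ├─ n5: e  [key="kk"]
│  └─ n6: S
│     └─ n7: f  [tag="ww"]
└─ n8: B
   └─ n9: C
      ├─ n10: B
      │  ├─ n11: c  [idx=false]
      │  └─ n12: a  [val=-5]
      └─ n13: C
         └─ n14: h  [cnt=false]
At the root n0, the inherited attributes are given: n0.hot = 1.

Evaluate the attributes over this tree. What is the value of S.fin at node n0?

1. n0.hot = 1  [given at root]
2. n1.lim = true  [true]
3. n1.depth = 27  [27]
4. n2.hot = 24  [A.depth - 3]
5. n3.lim = false  [false]
6. n3.depth = -5  [-5]
7. n4.sig = true  [terminal]
8. n3.pre = true  [not A.lim]
9. n3.wid = 27  [27]
10. n2.fin = -7  [A.wid - 34]
11. n2.sig = 25  [S.hot + 1]
12. n5.key = "kk"  [terminal]
13. n6.hot = 8  [(if A.lim then S₀.fin else A.depth) + 15]
14. n7.tag = "ww"  [terminal]
15. n6.fin = 6  [S.hot - 2]
16. n6.sig = -4  [S.hot - 12]
17. n1.pre = false  [S₁.sig == S₁.fin]
18. n1.wid = 2  [len(e.key)]
19. n8.lab = 1  [A.wid * -2 + 5]
20. n9.wid = "mp"  ["mp"]
21. n10.lab = 27  [len(C₀.wid) + 25]
22. n11.idx = false  [terminal]
23. n12.val = -5  [terminal]
24. n10.key = 2  [a.val * 2 + 12]
25. n10.sig = 9  [B.lab * 3 - 72]
26. n13.wid = "mpk"  [C₀.wid ++ "k"]
27. n14.cnt = false  [terminal]
28. n13.lim = "kk"  ["kk"]
29. n9.lim = "xn"  ["xn"]
30. n8.key = -6  [B.lab * -2 - 4]
31. n8.sig = 1  [B.lab]
32. n0.fin = 3  [B.key + 9]
33. n0.sig = 22  [S.hot + B.sig + 20]

3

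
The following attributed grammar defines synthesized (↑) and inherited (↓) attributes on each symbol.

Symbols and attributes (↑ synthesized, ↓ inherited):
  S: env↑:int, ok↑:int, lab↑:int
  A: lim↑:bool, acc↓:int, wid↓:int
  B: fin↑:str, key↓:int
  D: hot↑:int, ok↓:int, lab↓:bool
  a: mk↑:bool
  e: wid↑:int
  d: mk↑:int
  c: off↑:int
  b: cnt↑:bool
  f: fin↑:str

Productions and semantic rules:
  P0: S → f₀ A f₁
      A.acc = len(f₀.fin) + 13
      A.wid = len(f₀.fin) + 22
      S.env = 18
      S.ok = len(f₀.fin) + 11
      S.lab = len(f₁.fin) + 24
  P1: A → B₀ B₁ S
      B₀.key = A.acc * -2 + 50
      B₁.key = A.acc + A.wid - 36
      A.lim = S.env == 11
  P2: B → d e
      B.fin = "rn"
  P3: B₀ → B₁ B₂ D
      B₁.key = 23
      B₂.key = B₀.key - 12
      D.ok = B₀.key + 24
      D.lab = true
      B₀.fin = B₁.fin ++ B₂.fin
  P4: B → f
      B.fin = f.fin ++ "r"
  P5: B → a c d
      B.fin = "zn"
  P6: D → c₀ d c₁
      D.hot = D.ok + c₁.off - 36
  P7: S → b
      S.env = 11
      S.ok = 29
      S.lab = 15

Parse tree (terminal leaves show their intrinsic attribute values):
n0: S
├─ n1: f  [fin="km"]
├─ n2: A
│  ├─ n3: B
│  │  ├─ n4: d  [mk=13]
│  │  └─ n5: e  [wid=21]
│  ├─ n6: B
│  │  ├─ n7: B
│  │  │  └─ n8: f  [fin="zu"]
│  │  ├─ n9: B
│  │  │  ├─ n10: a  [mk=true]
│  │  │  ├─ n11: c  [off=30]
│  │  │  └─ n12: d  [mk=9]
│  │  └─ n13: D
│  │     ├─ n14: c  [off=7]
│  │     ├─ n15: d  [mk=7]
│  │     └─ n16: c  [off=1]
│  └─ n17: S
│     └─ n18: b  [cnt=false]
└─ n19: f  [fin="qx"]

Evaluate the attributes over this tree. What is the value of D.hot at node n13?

-8

1. n1.fin = "km"  [terminal]
2. n2.acc = 15  [len(f₀.fin) + 13]
3. n2.wid = 24  [len(f₀.fin) + 22]
4. n3.key = 20  [A.acc * -2 + 50]
5. n4.mk = 13  [terminal]
6. n5.wid = 21  [terminal]
7. n3.fin = "rn"  ["rn"]
8. n6.key = 3  [A.acc + A.wid - 36]
9. n7.key = 23  [23]
10. n8.fin = "zu"  [terminal]
11. n7.fin = "zur"  [f.fin ++ "r"]
12. n9.key = -9  [B₀.key - 12]
13. n10.mk = true  [terminal]
14. n11.off = 30  [terminal]
15. n12.mk = 9  [terminal]
16. n9.fin = "zn"  ["zn"]
17. n13.ok = 27  [B₀.key + 24]
18. n13.lab = true  [true]
19. n14.off = 7  [terminal]
20. n15.mk = 7  [terminal]
21. n16.off = 1  [terminal]
22. n13.hot = -8  [D.ok + c₁.off - 36]
23. n6.fin = "zurzn"  [B₁.fin ++ B₂.fin]
24. n18.cnt = false  [terminal]
25. n17.env = 11  [11]
26. n17.ok = 29  [29]
27. n17.lab = 15  [15]
28. n2.lim = true  [S.env == 11]
29. n19.fin = "qx"  [terminal]
30. n0.env = 18  [18]
31. n0.ok = 13  [len(f₀.fin) + 11]
32. n0.lab = 26  [len(f₁.fin) + 24]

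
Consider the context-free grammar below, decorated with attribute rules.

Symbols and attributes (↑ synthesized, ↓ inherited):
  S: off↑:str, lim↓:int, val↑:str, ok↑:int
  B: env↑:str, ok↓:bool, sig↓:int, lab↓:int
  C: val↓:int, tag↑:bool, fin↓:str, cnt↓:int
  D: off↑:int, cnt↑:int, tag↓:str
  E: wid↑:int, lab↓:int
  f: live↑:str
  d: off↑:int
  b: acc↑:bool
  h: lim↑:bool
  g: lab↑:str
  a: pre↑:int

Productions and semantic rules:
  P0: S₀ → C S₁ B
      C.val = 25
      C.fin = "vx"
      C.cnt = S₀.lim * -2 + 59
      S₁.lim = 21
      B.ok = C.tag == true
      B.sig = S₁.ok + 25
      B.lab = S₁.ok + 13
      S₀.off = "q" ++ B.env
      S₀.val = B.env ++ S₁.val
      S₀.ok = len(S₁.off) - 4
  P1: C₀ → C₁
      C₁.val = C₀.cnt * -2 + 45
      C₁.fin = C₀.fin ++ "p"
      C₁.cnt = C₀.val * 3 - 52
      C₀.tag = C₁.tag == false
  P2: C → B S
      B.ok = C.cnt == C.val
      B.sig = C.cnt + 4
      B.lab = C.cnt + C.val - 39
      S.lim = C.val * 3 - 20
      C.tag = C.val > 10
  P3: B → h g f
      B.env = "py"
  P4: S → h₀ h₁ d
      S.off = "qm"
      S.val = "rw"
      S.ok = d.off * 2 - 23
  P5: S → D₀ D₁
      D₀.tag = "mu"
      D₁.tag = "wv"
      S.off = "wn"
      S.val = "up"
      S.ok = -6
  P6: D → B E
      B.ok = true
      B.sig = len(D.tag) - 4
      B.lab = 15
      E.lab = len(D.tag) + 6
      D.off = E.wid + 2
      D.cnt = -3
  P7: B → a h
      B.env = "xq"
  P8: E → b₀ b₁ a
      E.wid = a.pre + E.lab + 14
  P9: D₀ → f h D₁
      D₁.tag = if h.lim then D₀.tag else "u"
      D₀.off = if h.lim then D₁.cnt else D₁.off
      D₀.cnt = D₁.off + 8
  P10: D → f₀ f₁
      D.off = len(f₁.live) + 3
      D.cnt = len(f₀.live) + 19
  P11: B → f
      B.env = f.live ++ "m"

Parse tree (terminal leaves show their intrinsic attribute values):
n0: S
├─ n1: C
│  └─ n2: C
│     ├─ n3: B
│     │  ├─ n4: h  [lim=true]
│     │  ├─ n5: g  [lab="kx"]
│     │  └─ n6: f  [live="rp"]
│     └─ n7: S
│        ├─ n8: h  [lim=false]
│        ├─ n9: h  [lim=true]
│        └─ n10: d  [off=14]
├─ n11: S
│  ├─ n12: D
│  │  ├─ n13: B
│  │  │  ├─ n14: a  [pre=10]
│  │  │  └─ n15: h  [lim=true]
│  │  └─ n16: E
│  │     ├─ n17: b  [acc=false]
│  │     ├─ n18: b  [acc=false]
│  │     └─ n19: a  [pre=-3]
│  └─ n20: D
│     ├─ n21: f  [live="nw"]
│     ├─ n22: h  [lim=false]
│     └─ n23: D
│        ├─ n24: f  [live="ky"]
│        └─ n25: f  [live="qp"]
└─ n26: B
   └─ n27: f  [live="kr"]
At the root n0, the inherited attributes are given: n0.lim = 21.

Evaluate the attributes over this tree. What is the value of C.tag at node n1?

1. n0.lim = 21  [given at root]
2. n1.val = 25  [25]
3. n1.fin = "vx"  ["vx"]
4. n1.cnt = 17  [S₀.lim * -2 + 59]
5. n2.val = 11  [C₀.cnt * -2 + 45]
6. n2.fin = "vxp"  [C₀.fin ++ "p"]
7. n2.cnt = 23  [C₀.val * 3 - 52]
8. n3.ok = false  [C.cnt == C.val]
9. n3.sig = 27  [C.cnt + 4]
10. n3.lab = -5  [C.cnt + C.val - 39]
11. n4.lim = true  [terminal]
12. n5.lab = "kx"  [terminal]
13. n6.live = "rp"  [terminal]
14. n3.env = "py"  ["py"]
15. n7.lim = 13  [C.val * 3 - 20]
16. n8.lim = false  [terminal]
17. n9.lim = true  [terminal]
18. n10.off = 14  [terminal]
19. n7.off = "qm"  ["qm"]
20. n7.val = "rw"  ["rw"]
21. n7.ok = 5  [d.off * 2 - 23]
22. n2.tag = true  [C.val > 10]
23. n1.tag = false  [C₁.tag == false]
24. n11.lim = 21  [21]
25. n12.tag = "mu"  ["mu"]
26. n13.ok = true  [true]
27. n13.sig = -2  [len(D.tag) - 4]
28. n13.lab = 15  [15]
29. n14.pre = 10  [terminal]
30. n15.lim = true  [terminal]
31. n13.env = "xq"  ["xq"]
32. n16.lab = 8  [len(D.tag) + 6]
33. n17.acc = false  [terminal]
34. n18.acc = false  [terminal]
35. n19.pre = -3  [terminal]
36. n16.wid = 19  [a.pre + E.lab + 14]
37. n12.off = 21  [E.wid + 2]
38. n12.cnt = -3  [-3]
39. n20.tag = "wv"  ["wv"]
40. n21.live = "nw"  [terminal]
41. n22.lim = false  [terminal]
42. n23.tag = "u"  [if h.lim then D₀.tag else "u"]
43. n24.live = "ky"  [terminal]
44. n25.live = "qp"  [terminal]
45. n23.off = 5  [len(f₁.live) + 3]
46. n23.cnt = 21  [len(f₀.live) + 19]
47. n20.off = 5  [if h.lim then D₁.cnt else D₁.off]
48. n20.cnt = 13  [D₁.off + 8]
49. n11.off = "wn"  ["wn"]
50. n11.val = "up"  ["up"]
51. n11.ok = -6  [-6]
52. n26.ok = false  [C.tag == true]
53. n26.sig = 19  [S₁.ok + 25]
54. n26.lab = 7  [S₁.ok + 13]
55. n27.live = "kr"  [terminal]
56. n26.env = "krm"  [f.live ++ "m"]
57. n0.off = "qkrm"  ["q" ++ B.env]
58. n0.val = "krmup"  [B.env ++ S₁.val]
59. n0.ok = -2  [len(S₁.off) - 4]

false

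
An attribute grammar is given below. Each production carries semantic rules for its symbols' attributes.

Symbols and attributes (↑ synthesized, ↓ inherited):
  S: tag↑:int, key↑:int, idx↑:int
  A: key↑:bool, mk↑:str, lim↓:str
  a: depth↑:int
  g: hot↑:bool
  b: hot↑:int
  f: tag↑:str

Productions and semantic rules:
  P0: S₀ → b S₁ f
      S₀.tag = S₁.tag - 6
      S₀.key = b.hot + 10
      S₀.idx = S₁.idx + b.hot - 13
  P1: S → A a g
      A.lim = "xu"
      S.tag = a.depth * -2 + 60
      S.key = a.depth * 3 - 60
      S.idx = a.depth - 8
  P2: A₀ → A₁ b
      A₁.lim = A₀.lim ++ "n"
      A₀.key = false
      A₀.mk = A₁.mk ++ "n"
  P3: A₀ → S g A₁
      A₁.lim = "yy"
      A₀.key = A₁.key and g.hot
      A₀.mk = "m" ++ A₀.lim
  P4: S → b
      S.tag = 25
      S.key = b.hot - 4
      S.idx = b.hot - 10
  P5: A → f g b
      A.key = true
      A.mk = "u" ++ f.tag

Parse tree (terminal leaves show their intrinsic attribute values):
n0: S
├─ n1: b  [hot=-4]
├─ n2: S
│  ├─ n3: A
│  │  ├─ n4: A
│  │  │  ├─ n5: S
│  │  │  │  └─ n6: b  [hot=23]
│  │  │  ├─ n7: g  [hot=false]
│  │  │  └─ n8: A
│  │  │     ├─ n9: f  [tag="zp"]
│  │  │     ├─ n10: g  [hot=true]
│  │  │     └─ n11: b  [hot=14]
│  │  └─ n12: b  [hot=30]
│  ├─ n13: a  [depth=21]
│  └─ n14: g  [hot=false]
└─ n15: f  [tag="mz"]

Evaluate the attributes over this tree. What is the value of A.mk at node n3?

"mxunn"

1. n1.hot = -4  [terminal]
2. n3.lim = "xu"  ["xu"]
3. n4.lim = "xun"  [A₀.lim ++ "n"]
4. n6.hot = 23  [terminal]
5. n5.tag = 25  [25]
6. n5.key = 19  [b.hot - 4]
7. n5.idx = 13  [b.hot - 10]
8. n7.hot = false  [terminal]
9. n8.lim = "yy"  ["yy"]
10. n9.tag = "zp"  [terminal]
11. n10.hot = true  [terminal]
12. n11.hot = 14  [terminal]
13. n8.key = true  [true]
14. n8.mk = "uzp"  ["u" ++ f.tag]
15. n4.key = false  [A₁.key and g.hot]
16. n4.mk = "mxun"  ["m" ++ A₀.lim]
17. n12.hot = 30  [terminal]
18. n3.key = false  [false]
19. n3.mk = "mxunn"  [A₁.mk ++ "n"]
20. n13.depth = 21  [terminal]
21. n14.hot = false  [terminal]
22. n2.tag = 18  [a.depth * -2 + 60]
23. n2.key = 3  [a.depth * 3 - 60]
24. n2.idx = 13  [a.depth - 8]
25. n15.tag = "mz"  [terminal]
26. n0.tag = 12  [S₁.tag - 6]
27. n0.key = 6  [b.hot + 10]
28. n0.idx = -4  [S₁.idx + b.hot - 13]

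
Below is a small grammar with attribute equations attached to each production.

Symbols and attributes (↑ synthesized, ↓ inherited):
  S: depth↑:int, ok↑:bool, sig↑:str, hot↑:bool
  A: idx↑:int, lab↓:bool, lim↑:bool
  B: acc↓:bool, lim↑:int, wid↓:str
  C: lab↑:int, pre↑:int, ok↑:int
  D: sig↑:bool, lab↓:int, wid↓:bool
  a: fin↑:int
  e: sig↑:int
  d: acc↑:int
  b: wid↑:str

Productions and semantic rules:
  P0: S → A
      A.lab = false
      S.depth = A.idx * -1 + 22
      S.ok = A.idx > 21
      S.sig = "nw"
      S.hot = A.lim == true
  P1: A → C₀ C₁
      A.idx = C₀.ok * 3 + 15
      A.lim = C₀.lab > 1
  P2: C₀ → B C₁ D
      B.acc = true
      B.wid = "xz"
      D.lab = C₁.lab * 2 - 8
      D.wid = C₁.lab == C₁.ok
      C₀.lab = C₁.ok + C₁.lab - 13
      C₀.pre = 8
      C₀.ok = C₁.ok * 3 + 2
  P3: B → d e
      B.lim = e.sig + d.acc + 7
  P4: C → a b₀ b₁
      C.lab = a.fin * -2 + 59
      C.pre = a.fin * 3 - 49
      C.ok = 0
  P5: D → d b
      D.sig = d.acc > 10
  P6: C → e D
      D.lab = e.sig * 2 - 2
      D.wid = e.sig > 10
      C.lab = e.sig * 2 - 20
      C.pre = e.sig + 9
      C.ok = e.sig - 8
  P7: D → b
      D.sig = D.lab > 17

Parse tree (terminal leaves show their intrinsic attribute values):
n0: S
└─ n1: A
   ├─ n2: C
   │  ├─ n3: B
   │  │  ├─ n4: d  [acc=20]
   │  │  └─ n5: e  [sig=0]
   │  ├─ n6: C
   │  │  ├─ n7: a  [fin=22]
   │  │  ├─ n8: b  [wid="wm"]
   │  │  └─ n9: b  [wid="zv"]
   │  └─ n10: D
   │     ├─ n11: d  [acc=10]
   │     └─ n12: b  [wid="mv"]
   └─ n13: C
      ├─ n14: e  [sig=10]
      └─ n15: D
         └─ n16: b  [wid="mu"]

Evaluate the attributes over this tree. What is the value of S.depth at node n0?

1. n1.lab = false  [false]
2. n3.acc = true  [true]
3. n3.wid = "xz"  ["xz"]
4. n4.acc = 20  [terminal]
5. n5.sig = 0  [terminal]
6. n3.lim = 27  [e.sig + d.acc + 7]
7. n7.fin = 22  [terminal]
8. n8.wid = "wm"  [terminal]
9. n9.wid = "zv"  [terminal]
10. n6.lab = 15  [a.fin * -2 + 59]
11. n6.pre = 17  [a.fin * 3 - 49]
12. n6.ok = 0  [0]
13. n10.lab = 22  [C₁.lab * 2 - 8]
14. n10.wid = false  [C₁.lab == C₁.ok]
15. n11.acc = 10  [terminal]
16. n12.wid = "mv"  [terminal]
17. n10.sig = false  [d.acc > 10]
18. n2.lab = 2  [C₁.ok + C₁.lab - 13]
19. n2.pre = 8  [8]
20. n2.ok = 2  [C₁.ok * 3 + 2]
21. n14.sig = 10  [terminal]
22. n15.lab = 18  [e.sig * 2 - 2]
23. n15.wid = false  [e.sig > 10]
24. n16.wid = "mu"  [terminal]
25. n15.sig = true  [D.lab > 17]
26. n13.lab = 0  [e.sig * 2 - 20]
27. n13.pre = 19  [e.sig + 9]
28. n13.ok = 2  [e.sig - 8]
29. n1.idx = 21  [C₀.ok * 3 + 15]
30. n1.lim = true  [C₀.lab > 1]
31. n0.depth = 1  [A.idx * -1 + 22]
32. n0.ok = false  [A.idx > 21]
33. n0.sig = "nw"  ["nw"]
34. n0.hot = true  [A.lim == true]

1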